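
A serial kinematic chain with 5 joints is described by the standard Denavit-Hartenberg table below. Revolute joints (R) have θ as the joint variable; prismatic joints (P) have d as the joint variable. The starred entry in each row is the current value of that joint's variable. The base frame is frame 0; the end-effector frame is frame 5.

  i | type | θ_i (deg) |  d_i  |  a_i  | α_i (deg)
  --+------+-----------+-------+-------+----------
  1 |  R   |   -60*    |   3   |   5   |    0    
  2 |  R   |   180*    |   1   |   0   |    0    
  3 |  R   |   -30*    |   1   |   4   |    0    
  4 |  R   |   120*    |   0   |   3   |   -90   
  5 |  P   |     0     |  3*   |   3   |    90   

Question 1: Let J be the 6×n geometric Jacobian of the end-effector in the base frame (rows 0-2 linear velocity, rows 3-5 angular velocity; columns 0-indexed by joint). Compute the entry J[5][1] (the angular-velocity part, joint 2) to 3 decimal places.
axis z_1 = (0.0000,0.0000,1.0000); lever o_n−o_1 = (-3.6962,-1.5981,2.0000)
cross product → J_v[:, 1] = (1.5981,-3.6962,0.0000)
J_ω[:, 1] = z_1
entry J[5][1] = 1.0000

1.000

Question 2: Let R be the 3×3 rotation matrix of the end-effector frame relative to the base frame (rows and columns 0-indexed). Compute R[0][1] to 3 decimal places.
0.500

End-effector y-axis (col 1 of R) = (0.5000,-0.8660,0.0000)
R[0][1] = 0.5000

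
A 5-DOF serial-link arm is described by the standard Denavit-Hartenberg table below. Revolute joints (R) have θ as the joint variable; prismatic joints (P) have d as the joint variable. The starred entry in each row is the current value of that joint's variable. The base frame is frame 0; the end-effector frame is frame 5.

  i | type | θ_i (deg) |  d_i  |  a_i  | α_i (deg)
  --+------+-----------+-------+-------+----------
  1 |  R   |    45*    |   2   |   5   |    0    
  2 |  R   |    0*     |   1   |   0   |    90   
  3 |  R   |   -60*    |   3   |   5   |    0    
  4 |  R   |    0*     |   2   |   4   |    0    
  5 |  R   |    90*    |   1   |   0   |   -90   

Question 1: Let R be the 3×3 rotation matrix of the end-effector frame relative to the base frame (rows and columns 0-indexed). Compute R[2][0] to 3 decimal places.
End-effector x-axis (col 0 of R) = (0.6124,0.6124,0.5000)
R[2][0] = 0.5000

0.500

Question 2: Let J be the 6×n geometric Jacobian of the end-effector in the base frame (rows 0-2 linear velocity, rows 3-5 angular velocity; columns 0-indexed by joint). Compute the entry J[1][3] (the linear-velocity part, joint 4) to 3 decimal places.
2.449

axis z_3 = (0.7071,-0.7071,0.0000); lever o_n−o_3 = (3.5355,-0.7071,-3.4641)
cross product → J_v[:, 3] = (2.4495,2.4495,2.0000)
J_ω[:, 3] = z_3
entry J[1][3] = 2.4495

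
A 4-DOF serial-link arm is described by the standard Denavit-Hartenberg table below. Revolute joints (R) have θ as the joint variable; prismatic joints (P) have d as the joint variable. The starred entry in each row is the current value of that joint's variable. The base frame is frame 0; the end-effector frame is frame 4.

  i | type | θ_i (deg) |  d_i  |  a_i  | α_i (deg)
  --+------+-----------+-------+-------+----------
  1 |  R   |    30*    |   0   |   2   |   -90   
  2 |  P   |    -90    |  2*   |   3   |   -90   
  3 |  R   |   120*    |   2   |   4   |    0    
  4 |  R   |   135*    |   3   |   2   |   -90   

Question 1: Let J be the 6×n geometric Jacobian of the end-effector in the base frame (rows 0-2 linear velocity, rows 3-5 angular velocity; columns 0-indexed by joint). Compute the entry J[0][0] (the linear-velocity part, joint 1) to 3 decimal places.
-3.905

axis z_0 = ẑ; lever o_n−o_0 = (5.8283,3.9051,0.4824)
cross product → J_v[:, 0] = (-3.9051,5.8283,0.0000)
J_ω[:, 0] = z_0
entry J[0][0] = -3.9051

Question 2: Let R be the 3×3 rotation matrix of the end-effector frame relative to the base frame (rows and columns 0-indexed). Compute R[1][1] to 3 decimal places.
End-effector y-axis (col 1 of R) = (-0.8660,-0.5000,0.0000)
R[1][1] = -0.5000

-0.500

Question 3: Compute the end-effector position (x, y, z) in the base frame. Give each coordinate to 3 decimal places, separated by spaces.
after link 1: o_1 = (1.7321, 1.0000, 0.0000)
after link 2: o_2 = (0.7321, 2.7321, 3.0000)
after link 3: o_3 = (4.1962, 0.7321, 1.0000)
after link 4: o_4 = (5.8283, 3.9051, 0.4824)

5.828 3.905 0.482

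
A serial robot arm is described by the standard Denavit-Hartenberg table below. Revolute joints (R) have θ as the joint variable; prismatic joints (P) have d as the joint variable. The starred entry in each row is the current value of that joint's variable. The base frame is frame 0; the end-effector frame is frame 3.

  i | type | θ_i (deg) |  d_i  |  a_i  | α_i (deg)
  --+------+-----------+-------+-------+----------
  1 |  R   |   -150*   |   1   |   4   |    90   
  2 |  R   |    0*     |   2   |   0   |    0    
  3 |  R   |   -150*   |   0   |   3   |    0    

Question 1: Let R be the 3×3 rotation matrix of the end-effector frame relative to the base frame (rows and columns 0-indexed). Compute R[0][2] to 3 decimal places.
End-effector z-axis (col 2 of R) = (-0.5000,0.8660,0.0000)
R[0][2] = -0.5000

-0.500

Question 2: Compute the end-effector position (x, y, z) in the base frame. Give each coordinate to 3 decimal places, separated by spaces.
after link 1: o_1 = (-3.4641, -2.0000, 1.0000)
after link 2: o_2 = (-4.4641, -0.2679, 1.0000)
after link 3: o_3 = (-2.2141, 1.0311, -0.5000)

-2.214 1.031 -0.500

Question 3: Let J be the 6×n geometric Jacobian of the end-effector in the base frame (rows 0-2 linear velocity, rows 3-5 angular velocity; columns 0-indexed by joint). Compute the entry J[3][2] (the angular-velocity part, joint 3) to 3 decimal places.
-0.500

axis z_2 = (-0.5000,0.8660,0.0000); lever o_n−o_2 = (2.2500,1.2990,-1.5000)
cross product → J_v[:, 2] = (-1.2990,-0.7500,-2.5981)
J_ω[:, 2] = z_2
entry J[3][2] = -0.5000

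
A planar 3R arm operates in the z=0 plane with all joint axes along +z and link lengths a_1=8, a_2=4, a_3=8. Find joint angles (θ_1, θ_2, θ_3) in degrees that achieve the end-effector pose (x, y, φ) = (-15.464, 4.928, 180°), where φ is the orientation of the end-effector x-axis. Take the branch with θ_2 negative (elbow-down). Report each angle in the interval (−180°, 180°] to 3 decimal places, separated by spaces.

173.131 -90.003 96.872

wrist centre = target − a_3·(cos φ, sin φ) = (-7.4640, 4.9280)
cos θ_2 = (79.9965−8²−4²)/(2·8·4) = -0.0001; θ_2 = -90.0032° (elbow-down)
β = atan2(4.9280,-7.4640) = 146.5658°; ψ = atan2(-4.0000,7.9998) = -26.5657°
θ_1 = β − ψ = 173.1315°
θ_3 = φ − θ_1 − θ_2 = 96.8717° (wrapped to (-180°,180°])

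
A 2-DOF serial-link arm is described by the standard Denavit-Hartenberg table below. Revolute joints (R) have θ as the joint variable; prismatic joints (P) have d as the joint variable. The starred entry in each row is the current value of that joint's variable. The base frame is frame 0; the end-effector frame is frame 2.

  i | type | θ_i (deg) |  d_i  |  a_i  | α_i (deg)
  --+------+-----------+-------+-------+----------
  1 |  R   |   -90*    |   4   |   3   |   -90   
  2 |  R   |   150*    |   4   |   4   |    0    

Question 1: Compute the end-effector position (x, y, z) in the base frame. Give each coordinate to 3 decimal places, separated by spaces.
after link 1: o_1 = (0.0000, -3.0000, 4.0000)
after link 2: o_2 = (4.0000, 0.4641, 2.0000)

4.000 0.464 2.000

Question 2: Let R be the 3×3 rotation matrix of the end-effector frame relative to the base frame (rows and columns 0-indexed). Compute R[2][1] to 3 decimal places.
End-effector y-axis (col 1 of R) = (-0.0000,0.5000,0.8660)
R[2][1] = 0.8660

0.866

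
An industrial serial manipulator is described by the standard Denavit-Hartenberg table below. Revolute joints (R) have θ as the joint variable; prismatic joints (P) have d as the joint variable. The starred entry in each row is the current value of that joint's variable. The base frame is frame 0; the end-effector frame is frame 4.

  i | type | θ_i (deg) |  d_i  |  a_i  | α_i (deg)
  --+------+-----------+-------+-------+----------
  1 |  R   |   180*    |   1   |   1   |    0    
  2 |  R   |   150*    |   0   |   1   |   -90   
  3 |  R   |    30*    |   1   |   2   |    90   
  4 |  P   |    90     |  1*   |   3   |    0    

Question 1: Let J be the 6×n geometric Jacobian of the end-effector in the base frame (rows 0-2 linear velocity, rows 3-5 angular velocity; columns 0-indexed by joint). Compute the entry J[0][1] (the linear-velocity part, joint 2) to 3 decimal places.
-1.848

axis z_1 = (0.0000,0.0000,1.0000); lever o_n−o_1 = (4.7990,1.8481,-0.1340)
cross product → J_v[:, 1] = (-1.8481,4.7990,0.0000)
J_ω[:, 1] = z_1
entry J[0][1] = -1.8481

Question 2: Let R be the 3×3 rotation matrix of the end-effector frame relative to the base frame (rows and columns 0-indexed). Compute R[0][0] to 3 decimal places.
End-effector x-axis (col 0 of R) = (0.5000,0.8660,-0.0000)
R[0][0] = 0.5000

0.500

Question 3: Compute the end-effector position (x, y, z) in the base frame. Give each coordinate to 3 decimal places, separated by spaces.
after link 1: o_1 = (-1.0000, 0.0000, 1.0000)
after link 2: o_2 = (-0.1340, -0.5000, 1.0000)
after link 3: o_3 = (1.8660, -0.5000, 0.0000)
after link 4: o_4 = (3.7990, 1.8481, 0.8660)

3.799 1.848 0.866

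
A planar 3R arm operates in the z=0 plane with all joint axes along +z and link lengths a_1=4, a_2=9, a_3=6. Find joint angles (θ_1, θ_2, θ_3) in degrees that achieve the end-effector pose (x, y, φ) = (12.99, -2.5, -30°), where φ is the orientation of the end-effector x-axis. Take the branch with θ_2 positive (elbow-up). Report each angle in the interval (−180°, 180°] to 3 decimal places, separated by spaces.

-90.005 120.005 -60.000

wrist centre = target − a_3·(cos φ, sin φ) = (7.7938, 0.5000)
cos θ_2 = (60.9941−4²−9²)/(2·4·9) = -0.5001; θ_2 = 120.0055° (elbow-up)
β = atan2(0.5000,7.7938) = 3.6707°; ψ = atan2(7.7938,-0.5007) = 93.6761°
θ_1 = β − ψ = -90.0055°
θ_3 = φ − θ_1 − θ_2 = -60.0000° (wrapped to (-180°,180°])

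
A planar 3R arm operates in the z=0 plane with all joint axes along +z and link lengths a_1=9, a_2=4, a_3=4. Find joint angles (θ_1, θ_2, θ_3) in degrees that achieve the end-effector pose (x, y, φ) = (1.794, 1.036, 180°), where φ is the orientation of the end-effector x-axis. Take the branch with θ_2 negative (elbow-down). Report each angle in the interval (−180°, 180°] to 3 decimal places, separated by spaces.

wrist centre = target − a_3·(cos φ, sin φ) = (5.7940, 1.0360)
cos θ_2 = (34.6437−9²−4²)/(2·9·4) = -0.8661; θ_2 = -150.0039° (elbow-down)
β = atan2(1.0360,5.7940) = 10.1377°; ψ = atan2(-1.9998,5.5358) = -19.8620°
θ_1 = β − ψ = 29.9997°
θ_3 = φ − θ_1 − θ_2 = -59.9958° (wrapped to (-180°,180°])

30.000 -150.004 -59.996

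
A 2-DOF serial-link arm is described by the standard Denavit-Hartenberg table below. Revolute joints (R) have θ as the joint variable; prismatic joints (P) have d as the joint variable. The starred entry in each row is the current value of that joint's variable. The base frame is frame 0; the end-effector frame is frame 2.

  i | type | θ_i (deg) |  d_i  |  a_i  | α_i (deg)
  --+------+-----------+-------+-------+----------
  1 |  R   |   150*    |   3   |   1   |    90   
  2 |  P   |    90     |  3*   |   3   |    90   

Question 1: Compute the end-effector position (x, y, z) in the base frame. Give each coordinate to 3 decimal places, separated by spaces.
0.634 3.098 6.000

after link 1: o_1 = (-0.8660, 0.5000, 3.0000)
after link 2: o_2 = (0.6340, 3.0981, 6.0000)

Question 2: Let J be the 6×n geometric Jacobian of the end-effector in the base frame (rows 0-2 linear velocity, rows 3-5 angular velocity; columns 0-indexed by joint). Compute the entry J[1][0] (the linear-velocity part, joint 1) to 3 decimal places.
0.634

axis z_0 = ẑ; lever o_n−o_0 = (0.6340,3.0981,6.0000)
cross product → J_v[:, 0] = (-3.0981,0.6340,0.0000)
J_ω[:, 0] = z_0
entry J[1][0] = 0.6340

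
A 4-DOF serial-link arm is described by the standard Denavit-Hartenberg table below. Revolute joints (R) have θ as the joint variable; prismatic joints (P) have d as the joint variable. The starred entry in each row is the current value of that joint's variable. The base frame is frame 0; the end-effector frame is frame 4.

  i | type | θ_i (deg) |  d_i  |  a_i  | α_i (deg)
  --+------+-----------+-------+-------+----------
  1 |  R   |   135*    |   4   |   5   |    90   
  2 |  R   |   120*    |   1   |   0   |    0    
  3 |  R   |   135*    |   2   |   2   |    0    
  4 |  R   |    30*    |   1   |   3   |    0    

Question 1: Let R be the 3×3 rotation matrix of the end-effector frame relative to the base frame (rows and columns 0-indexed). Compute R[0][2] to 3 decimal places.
0.707

End-effector z-axis (col 2 of R) = (0.7071,0.7071,0.0000)
R[0][2] = 0.7071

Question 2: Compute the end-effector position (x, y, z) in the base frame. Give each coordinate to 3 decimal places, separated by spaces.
-0.890 6.547 -0.830

after link 1: o_1 = (-3.5355, 3.5355, 4.0000)
after link 2: o_2 = (-2.8284, 4.2426, 4.0000)
after link 3: o_3 = (-1.0482, 5.2908, 2.0681)
after link 4: o_4 = (-0.8901, 6.5470, -0.8296)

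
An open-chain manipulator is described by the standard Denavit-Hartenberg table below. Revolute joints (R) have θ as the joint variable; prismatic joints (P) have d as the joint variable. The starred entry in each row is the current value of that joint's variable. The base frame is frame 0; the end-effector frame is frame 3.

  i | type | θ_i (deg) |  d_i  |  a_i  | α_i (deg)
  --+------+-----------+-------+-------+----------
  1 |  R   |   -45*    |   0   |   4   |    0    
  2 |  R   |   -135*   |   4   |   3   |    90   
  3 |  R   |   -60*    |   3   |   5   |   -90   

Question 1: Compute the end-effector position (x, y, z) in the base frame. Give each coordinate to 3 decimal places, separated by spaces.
-2.672 0.172 -0.330

after link 1: o_1 = (2.8284, -2.8284, 0.0000)
after link 2: o_2 = (-0.1716, -2.8284, 4.0000)
after link 3: o_3 = (-2.6716, 0.1716, -0.3301)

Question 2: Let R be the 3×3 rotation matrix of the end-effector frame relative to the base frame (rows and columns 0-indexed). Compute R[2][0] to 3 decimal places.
-0.866

End-effector x-axis (col 0 of R) = (-0.5000,-0.0000,-0.8660)
R[2][0] = -0.8660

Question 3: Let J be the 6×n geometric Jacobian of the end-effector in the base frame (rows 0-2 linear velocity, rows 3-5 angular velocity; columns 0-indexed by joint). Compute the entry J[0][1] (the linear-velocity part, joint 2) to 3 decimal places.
-3.000

axis z_1 = (0.0000,0.0000,1.0000); lever o_n−o_1 = (-5.5000,3.0000,-0.3301)
cross product → J_v[:, 1] = (-3.0000,-5.5000,0.0000)
J_ω[:, 1] = z_1
entry J[0][1] = -3.0000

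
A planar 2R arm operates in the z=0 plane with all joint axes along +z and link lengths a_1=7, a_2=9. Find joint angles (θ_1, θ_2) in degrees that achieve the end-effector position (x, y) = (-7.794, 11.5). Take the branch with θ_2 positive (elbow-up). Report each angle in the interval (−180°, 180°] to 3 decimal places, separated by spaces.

89.998 60.002

cos θ_2 = (192.9964−7²−9²)/(2·7·9) = 0.5000; θ_2 = 60.0019° (elbow-up)
β = atan2(11.5000,-7.7940) = 124.1270°; ψ = atan2(7.7944,11.4997) = 34.1289°
θ_1 = β − ψ = 89.9981°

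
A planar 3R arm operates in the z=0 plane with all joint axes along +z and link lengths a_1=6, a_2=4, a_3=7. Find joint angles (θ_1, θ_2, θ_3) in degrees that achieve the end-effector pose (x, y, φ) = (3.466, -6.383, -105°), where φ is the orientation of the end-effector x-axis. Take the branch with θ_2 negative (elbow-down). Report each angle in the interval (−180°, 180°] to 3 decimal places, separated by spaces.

44.996 -120.003 -29.993

wrist centre = target − a_3·(cos φ, sin φ) = (5.2777, 0.3785)
cos θ_2 = (27.9977−6²−4²)/(2·6·4) = -0.5000; θ_2 = -120.0031° (elbow-down)
β = atan2(0.3785,5.2777) = 4.1018°; ψ = atan2(-3.4640,3.9998) = -40.8938°
θ_1 = β − ψ = 44.9957°
θ_3 = φ − θ_1 − θ_2 = -29.9925° (wrapped to (-180°,180°])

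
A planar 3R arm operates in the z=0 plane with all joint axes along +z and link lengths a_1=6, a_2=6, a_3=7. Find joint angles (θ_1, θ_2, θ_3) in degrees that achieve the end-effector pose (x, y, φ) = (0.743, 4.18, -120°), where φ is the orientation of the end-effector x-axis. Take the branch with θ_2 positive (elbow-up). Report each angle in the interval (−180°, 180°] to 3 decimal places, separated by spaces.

44.994 45.007 149.999

wrist centre = target − a_3·(cos φ, sin φ) = (4.2430, 10.2422)
cos θ_2 = (122.9053−6²−6²)/(2·6·6) = 0.7070; θ_2 = 45.0072° (elbow-up)
β = atan2(10.2422,4.2430) = 67.4974°; ψ = atan2(4.2432,10.2421) = 22.5036°
θ_1 = β − ψ = 44.9937°
θ_3 = φ − θ_1 − θ_2 = 149.9990° (wrapped to (-180°,180°])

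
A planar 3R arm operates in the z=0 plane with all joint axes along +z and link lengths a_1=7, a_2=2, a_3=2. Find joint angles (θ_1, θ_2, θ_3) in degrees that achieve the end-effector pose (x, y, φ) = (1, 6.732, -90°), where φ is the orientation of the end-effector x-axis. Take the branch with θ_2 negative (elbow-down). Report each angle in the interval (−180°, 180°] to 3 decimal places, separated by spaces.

wrist centre = target − a_3·(cos φ, sin φ) = (1.0000, 8.7320)
cos θ_2 = (77.2478−7²−2²)/(2·7·2) = 0.8660; θ_2 = -30.0036° (elbow-down)
β = atan2(8.7320,1.0000) = 83.4669°; ψ = atan2(-1.0001,8.7320) = -6.5338°
θ_1 = β − ψ = 90.0007°
θ_3 = φ − θ_1 − θ_2 = -149.9971° (wrapped to (-180°,180°])

90.001 -30.004 -149.997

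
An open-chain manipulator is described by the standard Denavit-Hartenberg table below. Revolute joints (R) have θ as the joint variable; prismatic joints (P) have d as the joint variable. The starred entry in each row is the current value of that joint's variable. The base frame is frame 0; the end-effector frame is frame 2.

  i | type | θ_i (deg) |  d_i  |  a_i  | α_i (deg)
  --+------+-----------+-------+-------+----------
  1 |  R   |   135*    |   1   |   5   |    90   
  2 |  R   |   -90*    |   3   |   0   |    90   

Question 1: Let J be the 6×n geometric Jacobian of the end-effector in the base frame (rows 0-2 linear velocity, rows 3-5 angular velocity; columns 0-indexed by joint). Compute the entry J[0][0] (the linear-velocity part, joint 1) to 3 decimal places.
-5.657

axis z_0 = ẑ; lever o_n−o_0 = (-1.4142,5.6569,1.0000)
cross product → J_v[:, 0] = (-5.6569,-1.4142,0.0000)
J_ω[:, 0] = z_0
entry J[0][0] = -5.6569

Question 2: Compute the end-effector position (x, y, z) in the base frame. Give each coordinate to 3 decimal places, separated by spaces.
-1.414 5.657 1.000

after link 1: o_1 = (-3.5355, 3.5355, 1.0000)
after link 2: o_2 = (-1.4142, 5.6569, 1.0000)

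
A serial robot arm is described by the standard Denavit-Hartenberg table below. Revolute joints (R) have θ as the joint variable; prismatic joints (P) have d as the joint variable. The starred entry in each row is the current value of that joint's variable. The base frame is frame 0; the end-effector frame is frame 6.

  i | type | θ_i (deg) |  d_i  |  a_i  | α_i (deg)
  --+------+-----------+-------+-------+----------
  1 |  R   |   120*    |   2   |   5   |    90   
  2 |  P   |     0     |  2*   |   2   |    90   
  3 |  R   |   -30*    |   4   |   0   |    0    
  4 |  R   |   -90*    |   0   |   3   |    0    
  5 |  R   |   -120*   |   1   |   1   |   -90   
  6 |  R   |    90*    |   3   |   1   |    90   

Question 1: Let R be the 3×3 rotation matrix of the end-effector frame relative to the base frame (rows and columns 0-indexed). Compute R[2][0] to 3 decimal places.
End-effector x-axis (col 0 of R) = (-0.0000,-0.0000,1.0000)
R[2][0] = 1.0000

1.000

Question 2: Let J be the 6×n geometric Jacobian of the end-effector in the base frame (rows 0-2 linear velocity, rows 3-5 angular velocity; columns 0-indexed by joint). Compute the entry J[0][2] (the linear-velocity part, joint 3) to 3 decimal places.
axis z_2 = (0.0000,0.0000,-1.0000); lever o_n−o_2 = (-0.5000,-5.5981,-4.0000)
cross product → J_v[:, 2] = (-5.5981,0.5000,-0.0000)
J_ω[:, 2] = z_2
entry J[0][2] = -5.5981

-5.598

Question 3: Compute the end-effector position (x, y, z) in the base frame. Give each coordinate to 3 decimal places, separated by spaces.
-2.268 1.464 -2.000

after link 1: o_1 = (-2.5000, 4.3301, 2.0000)
after link 2: o_2 = (-1.7679, 7.0622, 2.0000)
after link 3: o_3 = (-1.7679, 7.0622, -2.0000)
after link 4: o_4 = (-3.2679, 4.4641, -2.0000)
after link 5: o_5 = (-2.2679, 4.4641, -3.0000)
after link 6: o_6 = (-2.2679, 1.4641, -2.0000)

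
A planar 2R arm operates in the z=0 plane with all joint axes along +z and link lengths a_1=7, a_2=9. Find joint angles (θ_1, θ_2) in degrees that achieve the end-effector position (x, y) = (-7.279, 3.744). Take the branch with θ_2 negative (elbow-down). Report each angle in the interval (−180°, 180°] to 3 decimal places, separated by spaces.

cos θ_2 = (67.0014−7²−9²)/(2·7·9) = -0.5000; θ_2 = -119.9993° (elbow-down)
β = atan2(3.7440,-7.2790) = 152.7807°; ψ = atan2(-7.7943,2.5001) = -72.2158°
θ_1 = β − ψ = 224.9965°

-135.003 -119.999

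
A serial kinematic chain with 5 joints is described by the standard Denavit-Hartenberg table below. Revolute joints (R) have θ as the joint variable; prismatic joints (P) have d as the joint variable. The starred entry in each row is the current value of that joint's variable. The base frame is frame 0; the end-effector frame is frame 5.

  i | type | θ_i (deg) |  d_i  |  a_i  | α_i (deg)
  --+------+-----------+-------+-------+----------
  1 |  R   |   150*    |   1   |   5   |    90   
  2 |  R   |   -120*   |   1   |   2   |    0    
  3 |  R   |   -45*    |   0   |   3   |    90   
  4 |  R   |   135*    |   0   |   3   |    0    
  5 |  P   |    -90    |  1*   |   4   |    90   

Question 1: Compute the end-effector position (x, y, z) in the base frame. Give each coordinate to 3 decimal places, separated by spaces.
after link 1: o_1 = (-4.3301, 2.5000, 1.0000)
after link 2: o_2 = (-2.9641, 2.8660, -0.7321)
after link 3: o_3 = (-0.4546, 1.4171, -1.5085)
after link 4: o_4 = (-1.1684, 4.2788, -0.9595)
after link 5: o_5 = (2.8360, 5.2328, -0.7256)

2.836 5.233 -0.726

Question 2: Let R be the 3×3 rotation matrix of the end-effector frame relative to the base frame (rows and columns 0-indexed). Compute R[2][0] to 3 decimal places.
-0.183

End-effector x-axis (col 0 of R) = (0.9451,0.2709,-0.1830)
R[2][0] = -0.1830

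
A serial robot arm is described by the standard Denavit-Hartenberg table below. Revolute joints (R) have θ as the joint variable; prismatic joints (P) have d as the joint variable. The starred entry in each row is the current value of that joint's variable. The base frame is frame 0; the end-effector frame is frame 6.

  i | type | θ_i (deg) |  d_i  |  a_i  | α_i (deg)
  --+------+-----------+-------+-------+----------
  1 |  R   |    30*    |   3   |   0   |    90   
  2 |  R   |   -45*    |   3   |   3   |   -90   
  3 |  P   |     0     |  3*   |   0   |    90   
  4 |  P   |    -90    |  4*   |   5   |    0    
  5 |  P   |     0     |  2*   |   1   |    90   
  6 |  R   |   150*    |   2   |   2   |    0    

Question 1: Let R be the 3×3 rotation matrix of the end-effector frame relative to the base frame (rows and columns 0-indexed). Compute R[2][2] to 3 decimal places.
0.707

End-effector z-axis (col 2 of R) = (-0.6124,-0.3536,0.7071)
R[2][2] = 0.7071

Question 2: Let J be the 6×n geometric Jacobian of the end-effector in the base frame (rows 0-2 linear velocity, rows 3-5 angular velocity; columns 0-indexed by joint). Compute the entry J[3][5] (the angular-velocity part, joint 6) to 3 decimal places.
-0.612

axis z_5 = (-0.6124,-0.3536,0.7071); lever o_n−o_5 = (0.3359,-0.9608,2.6390)
cross product → J_v[:, 5] = (-0.2537,1.8536,0.7071)
J_ω[:, 5] = z_5
entry J[3][5] = -0.6124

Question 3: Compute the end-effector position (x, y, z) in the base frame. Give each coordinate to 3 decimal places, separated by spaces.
after link 1: o_1 = (0.0000, 0.0000, 3.0000)
after link 2: o_2 = (3.3371, -1.5374, 0.8787)
after link 3: o_3 = (5.1742, -0.4768, 3.0000)
after link 4: o_4 = (4.1124, -5.7086, -0.5355)
after link 5: o_5 = (4.5000, -7.7942, -1.2426)
after link 6: o_6 = (4.8359, -8.7550, 1.3963)

4.836 -8.755 1.396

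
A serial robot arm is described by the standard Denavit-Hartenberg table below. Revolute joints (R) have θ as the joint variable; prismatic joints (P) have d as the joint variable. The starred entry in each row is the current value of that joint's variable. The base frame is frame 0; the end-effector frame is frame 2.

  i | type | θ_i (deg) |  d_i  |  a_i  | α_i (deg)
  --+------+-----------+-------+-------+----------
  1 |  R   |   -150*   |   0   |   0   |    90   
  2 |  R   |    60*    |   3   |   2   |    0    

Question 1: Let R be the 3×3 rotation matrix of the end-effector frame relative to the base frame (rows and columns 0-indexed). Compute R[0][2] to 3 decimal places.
-0.500

End-effector z-axis (col 2 of R) = (-0.5000,0.8660,0.0000)
R[0][2] = -0.5000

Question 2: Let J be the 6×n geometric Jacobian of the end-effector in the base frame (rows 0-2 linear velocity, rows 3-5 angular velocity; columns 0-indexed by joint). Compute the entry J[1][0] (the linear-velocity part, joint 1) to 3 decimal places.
axis z_0 = ẑ; lever o_n−o_0 = (-2.3660,2.0981,1.7321)
cross product → J_v[:, 0] = (-2.0981,-2.3660,0.0000)
J_ω[:, 0] = z_0
entry J[1][0] = -2.3660

-2.366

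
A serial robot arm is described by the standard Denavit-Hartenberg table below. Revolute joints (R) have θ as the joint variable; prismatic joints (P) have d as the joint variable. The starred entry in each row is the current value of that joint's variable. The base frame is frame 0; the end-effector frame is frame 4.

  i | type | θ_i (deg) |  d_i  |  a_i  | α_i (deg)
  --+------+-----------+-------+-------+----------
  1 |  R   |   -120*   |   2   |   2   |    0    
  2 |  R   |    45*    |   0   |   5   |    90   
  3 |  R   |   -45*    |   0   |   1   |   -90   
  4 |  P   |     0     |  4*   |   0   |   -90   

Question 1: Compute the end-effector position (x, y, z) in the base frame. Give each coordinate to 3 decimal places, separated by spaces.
after link 1: o_1 = (-1.0000, -1.7321, 2.0000)
after link 2: o_2 = (0.2941, -6.5617, 2.0000)
after link 3: o_3 = (0.4771, -7.2447, 1.2929)
after link 4: o_4 = (1.2092, -9.9767, 4.1213)

1.209 -9.977 4.121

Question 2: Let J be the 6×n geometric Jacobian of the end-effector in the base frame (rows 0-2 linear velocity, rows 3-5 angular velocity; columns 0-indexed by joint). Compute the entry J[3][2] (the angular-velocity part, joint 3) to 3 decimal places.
-0.966

axis z_2 = (-0.9659,-0.2588,0.0000); lever o_n−o_2 = (0.9151,-3.4151,2.1213)
cross product → J_v[:, 2] = (-0.5490,2.0490,3.5355)
J_ω[:, 2] = z_2
entry J[3][2] = -0.9659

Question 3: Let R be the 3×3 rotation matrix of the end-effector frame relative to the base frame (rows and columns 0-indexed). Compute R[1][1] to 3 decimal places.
0.683

End-effector y-axis (col 1 of R) = (-0.1830,0.6830,-0.7071)
R[1][1] = 0.6830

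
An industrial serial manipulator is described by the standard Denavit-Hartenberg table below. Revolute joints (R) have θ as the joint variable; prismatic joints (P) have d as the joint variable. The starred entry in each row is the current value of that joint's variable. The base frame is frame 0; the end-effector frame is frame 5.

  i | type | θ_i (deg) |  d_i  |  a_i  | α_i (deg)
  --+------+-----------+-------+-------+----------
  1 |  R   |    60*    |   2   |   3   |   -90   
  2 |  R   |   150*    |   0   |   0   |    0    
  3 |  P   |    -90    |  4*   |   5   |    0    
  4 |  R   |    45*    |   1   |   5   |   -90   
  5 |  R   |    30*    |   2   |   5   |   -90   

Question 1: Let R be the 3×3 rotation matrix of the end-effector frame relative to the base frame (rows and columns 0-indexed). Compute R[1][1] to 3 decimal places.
End-effector y-axis (col 1 of R) = (0.4830,0.8365,-0.2588)
R[1][1] = 0.8365

0.837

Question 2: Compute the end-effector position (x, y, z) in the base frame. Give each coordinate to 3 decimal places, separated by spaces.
-1.588 2.249 -10.825

after link 1: o_1 = (1.5000, 2.5981, 2.0000)
after link 2: o_2 = (1.5000, 2.5981, 2.0000)
after link 3: o_3 = (-0.7141, 6.7631, -2.3301)
after link 4: o_4 = (-2.2272, 6.1424, -7.1598)
after link 5: o_5 = (-1.5884, 2.2488, -10.8247)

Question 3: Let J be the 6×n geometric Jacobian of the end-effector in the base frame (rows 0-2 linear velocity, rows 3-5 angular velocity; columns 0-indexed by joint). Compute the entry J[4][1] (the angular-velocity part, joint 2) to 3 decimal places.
axis z_1 = (-0.8660,0.5000,0.0000); lever o_n−o_1 = (-3.0884,-0.3493,-12.8247)
cross product → J_v[:, 1] = (-6.4123,-11.1065,1.8467)
J_ω[:, 1] = z_1
entry J[4][1] = 0.5000

0.500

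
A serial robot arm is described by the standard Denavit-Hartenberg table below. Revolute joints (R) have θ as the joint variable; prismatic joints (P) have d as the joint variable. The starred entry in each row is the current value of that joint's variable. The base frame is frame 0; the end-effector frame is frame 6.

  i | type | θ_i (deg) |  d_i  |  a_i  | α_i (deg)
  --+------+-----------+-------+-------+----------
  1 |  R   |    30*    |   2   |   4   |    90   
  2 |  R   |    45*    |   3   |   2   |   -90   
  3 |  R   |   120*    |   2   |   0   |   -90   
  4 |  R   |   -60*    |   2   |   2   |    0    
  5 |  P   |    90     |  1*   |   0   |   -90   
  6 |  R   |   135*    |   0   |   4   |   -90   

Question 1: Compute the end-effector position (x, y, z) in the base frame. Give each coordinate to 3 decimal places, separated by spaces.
after link 1: o_1 = (3.4641, 2.0000, 2.0000)
after link 2: o_2 = (6.1888, 0.1090, 3.4142)
after link 3: o_3 = (4.9641, -0.5981, 4.8284)
after link 4: o_4 = (2.6036, -2.1156, 4.4749)
after link 5: o_5 = (2.3233, -2.8548, 3.8625)
after link 6: o_6 = (4.0608, -2.6682, 7.4606)

4.061 -2.668 7.461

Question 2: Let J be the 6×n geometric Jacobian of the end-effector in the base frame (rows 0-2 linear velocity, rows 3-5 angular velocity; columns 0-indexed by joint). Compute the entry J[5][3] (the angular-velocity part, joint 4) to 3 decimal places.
axis z_3 = (-0.2803,-0.7392,-0.6124); lever o_n−o_3 = (-0.9033,-2.0701,2.6322)
cross product → J_v[:, 3] = (-3.2133,1.2910,-0.0874)
J_ω[:, 3] = z_3
entry J[5][3] = -0.6124

-0.612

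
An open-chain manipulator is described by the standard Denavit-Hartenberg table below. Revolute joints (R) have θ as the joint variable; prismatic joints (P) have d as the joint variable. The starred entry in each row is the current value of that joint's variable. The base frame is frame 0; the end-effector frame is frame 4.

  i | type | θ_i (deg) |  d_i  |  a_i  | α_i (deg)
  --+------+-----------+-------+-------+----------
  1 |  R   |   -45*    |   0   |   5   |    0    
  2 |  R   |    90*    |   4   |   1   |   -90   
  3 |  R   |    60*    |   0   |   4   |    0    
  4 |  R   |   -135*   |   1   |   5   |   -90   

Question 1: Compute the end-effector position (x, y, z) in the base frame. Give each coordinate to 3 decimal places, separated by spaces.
after link 1: o_1 = (3.5355, -3.5355, 0.0000)
after link 2: o_2 = (4.2426, -2.8284, 4.0000)
after link 3: o_3 = (5.6569, -1.4142, 0.5359)
after link 4: o_4 = (5.8648, 0.2080, 5.3655)

5.865 0.208 5.366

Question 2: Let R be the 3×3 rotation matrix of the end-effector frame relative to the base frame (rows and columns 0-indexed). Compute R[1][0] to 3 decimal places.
End-effector x-axis (col 0 of R) = (0.1830,0.1830,0.9659)
R[1][0] = 0.1830

0.183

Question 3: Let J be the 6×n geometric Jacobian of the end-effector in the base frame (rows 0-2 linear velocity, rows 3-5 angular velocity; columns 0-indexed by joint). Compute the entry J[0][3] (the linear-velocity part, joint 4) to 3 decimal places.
3.415

axis z_3 = (-0.7071,0.7071,0.0000); lever o_n−o_3 = (0.2080,1.6222,4.8296)
cross product → J_v[:, 3] = (3.4151,3.4151,-1.2941)
J_ω[:, 3] = z_3
entry J[0][3] = 3.4151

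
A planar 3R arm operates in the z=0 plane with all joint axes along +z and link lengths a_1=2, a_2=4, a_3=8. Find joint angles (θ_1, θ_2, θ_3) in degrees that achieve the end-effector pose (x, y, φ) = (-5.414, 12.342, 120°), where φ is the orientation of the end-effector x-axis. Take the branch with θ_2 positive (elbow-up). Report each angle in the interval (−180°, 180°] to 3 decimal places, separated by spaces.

wrist centre = target − a_3·(cos φ, sin φ) = (-1.4140, 5.4138)
cos θ_2 = (31.3086−2²−4²)/(2·2·4) = 0.7068; θ_2 = 45.0259° (elbow-up)
β = atan2(5.4138,-1.4140) = 104.6378°; ψ = atan2(2.8297,4.8271) = 30.3791°
θ_1 = β − ψ = 74.2587°
θ_3 = φ − θ_1 − θ_2 = 0.7154° (wrapped to (-180°,180°])

74.259 45.026 0.715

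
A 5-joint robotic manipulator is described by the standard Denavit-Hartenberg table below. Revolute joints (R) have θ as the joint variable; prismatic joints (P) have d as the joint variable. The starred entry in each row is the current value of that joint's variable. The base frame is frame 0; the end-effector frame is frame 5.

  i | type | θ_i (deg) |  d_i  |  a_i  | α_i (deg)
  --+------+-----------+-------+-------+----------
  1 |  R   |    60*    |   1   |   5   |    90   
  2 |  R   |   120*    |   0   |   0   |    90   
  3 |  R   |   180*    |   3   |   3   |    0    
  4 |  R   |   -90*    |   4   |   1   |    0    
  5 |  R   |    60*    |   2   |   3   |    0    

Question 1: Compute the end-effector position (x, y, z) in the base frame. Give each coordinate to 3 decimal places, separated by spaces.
after link 1: o_1 = (2.5000, 4.3301, 1.0000)
after link 2: o_2 = (2.5000, 4.3301, 1.0000)
after link 3: o_3 = (4.5490, 7.8792, -0.0981)
after link 4: o_4 = (7.1471, 10.3792, 1.9019)
after link 5: o_5 = (9.9617, 12.2542, 0.6519)

9.962 12.254 0.652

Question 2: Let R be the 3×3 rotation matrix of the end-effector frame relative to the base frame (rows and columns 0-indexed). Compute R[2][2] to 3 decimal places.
End-effector z-axis (col 2 of R) = (0.4330,0.7500,0.5000)
R[2][2] = 0.5000

0.500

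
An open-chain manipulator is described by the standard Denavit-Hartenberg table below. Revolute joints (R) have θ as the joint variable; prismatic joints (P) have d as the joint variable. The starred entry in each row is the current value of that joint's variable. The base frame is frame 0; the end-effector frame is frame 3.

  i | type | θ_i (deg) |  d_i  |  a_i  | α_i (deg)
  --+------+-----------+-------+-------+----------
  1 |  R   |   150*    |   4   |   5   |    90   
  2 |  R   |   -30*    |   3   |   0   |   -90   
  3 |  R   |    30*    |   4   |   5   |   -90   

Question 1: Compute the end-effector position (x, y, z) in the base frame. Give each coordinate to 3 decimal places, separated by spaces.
after link 1: o_1 = (-4.3301, 2.5000, 4.0000)
after link 2: o_2 = (-2.8301, 5.0981, 4.0000)
after link 3: o_3 = (-9.0598, 5.8080, 5.2990)

-9.060 5.808 5.299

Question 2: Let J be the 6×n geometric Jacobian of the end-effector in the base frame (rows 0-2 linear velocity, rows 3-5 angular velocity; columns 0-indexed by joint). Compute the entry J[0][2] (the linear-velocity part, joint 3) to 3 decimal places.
axis z_2 = (-0.4330,0.2500,0.8660); lever o_n−o_2 = (-6.2296,0.7099,1.2990)
cross product → J_v[:, 2] = (-0.2901,-4.8325,1.2500)
J_ω[:, 2] = z_2
entry J[0][2] = -0.2901

-0.290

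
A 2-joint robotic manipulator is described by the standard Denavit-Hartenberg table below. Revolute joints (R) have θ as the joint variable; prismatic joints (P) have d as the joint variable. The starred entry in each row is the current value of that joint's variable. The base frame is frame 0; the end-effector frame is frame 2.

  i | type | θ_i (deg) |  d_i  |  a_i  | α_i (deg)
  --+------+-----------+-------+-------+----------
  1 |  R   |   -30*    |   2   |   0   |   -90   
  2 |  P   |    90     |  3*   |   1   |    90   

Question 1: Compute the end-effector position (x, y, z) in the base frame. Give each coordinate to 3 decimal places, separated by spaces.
after link 1: o_1 = (0.0000, 0.0000, 2.0000)
after link 2: o_2 = (1.5000, 2.5981, 1.0000)

1.500 2.598 1.000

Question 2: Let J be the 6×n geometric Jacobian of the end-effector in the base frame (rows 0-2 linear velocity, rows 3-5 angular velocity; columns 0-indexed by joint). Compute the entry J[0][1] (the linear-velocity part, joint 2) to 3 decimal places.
prismatic axis z_1 = (0.5000,0.8660,0.0000)
J_v[:, 1] = z_1; J_ω[:, 1] = (0,0,0)
entry J[0][1] = 0.5000

0.500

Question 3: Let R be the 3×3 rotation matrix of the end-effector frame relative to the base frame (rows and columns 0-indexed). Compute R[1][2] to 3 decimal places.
End-effector z-axis (col 2 of R) = (0.8660,-0.5000,0.0000)
R[1][2] = -0.5000

-0.500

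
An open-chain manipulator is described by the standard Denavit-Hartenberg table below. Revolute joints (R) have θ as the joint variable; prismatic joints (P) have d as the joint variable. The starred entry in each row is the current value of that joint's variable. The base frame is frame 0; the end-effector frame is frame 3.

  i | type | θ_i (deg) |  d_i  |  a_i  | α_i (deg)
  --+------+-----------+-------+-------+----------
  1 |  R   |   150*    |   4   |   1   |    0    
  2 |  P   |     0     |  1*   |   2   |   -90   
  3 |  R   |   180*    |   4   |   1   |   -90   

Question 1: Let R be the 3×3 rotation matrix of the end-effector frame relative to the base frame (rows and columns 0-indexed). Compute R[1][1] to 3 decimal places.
0.866

End-effector y-axis (col 1 of R) = (0.5000,0.8660,0.0000)
R[1][1] = 0.8660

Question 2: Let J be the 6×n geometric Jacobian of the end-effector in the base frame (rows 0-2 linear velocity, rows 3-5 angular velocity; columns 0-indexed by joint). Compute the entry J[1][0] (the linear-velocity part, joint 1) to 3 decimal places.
axis z_0 = ẑ; lever o_n−o_0 = (-3.7321,-2.4641,5.0000)
cross product → J_v[:, 0] = (2.4641,-3.7321,0.0000)
J_ω[:, 0] = z_0
entry J[1][0] = -3.7321

-3.732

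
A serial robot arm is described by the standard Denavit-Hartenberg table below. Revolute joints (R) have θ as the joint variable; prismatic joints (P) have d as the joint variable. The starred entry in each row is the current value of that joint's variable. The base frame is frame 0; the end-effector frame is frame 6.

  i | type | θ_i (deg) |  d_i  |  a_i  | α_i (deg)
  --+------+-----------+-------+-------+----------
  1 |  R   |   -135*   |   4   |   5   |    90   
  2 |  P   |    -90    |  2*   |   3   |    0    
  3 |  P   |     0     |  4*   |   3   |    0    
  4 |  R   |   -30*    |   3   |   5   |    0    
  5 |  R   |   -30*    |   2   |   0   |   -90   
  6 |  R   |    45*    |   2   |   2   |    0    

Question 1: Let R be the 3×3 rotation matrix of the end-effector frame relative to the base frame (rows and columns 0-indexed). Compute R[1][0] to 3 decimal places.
End-effector x-axis (col 0 of R) = (0.9330,-0.0670,-0.3536)
R[1][0] = -0.0670

-0.067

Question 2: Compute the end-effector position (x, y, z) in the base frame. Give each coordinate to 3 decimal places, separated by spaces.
-8.387 5.169 -8.769

after link 1: o_1 = (-3.5355, -3.5355, 4.0000)
after link 2: o_2 = (-4.9497, -2.1213, 1.0000)
after link 3: o_3 = (-7.7782, 0.7071, -2.0000)
after link 4: o_4 = (-8.1317, 4.5962, -6.3301)
after link 5: o_5 = (-9.5459, 6.0104, -6.3301)
after link 6: o_6 = (-8.3870, 5.1693, -8.7693)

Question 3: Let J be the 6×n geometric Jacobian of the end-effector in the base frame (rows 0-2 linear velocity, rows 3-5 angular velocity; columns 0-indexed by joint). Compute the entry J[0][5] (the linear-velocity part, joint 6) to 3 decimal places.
axis z_5 = (-0.3536,-0.3536,-0.8660); lever o_n−o_5 = (1.1589,-0.8411,-2.4392)
cross product → J_v[:, 5] = (0.1340,-1.8660,0.7071)
J_ω[:, 5] = z_5
entry J[0][5] = 0.1340

0.134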